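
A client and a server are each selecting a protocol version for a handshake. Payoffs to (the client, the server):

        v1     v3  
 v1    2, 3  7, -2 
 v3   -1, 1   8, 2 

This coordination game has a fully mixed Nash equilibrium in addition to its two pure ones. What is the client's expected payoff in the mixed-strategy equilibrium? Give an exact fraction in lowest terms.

23/4

The server mixes with probability q on v1, chosen so the client is indifferent: 2q + 7(1−q) = (-1)q + 8(1−q) gives q = 1/4.
The client's expected payoff (from either row, since indifferent) is 2·1/4 + 7·3/4 = 23/4.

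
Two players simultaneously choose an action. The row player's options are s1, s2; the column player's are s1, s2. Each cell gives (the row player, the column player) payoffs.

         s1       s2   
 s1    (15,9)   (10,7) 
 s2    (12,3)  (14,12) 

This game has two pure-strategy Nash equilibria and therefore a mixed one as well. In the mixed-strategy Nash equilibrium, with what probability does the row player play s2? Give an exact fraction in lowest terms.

2/11

The row player's mix p on s1 must make the column player indifferent between s1 and s2.
The column player's payoff from s1: 9p + 3(1−p). From s2: 7p + 12(1−p).
Set equal: 2p = 9(1−p) → p = 9/11.
Probability on s2 is 1 − 9/11 = 2/11.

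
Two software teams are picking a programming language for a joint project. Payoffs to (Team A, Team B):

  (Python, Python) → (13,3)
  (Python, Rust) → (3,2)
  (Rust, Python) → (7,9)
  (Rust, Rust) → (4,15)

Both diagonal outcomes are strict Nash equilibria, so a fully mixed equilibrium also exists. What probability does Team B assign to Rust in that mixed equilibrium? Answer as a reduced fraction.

6/7

Team B's mix q on Python must make Team A indifferent between Python and Rust.
Team A's payoff from Python: 13q + 3(1−q). From Rust: 7q + 4(1−q).
Set equal: 6q = 1(1−q) → q = 1/7.
Probability on Rust is 1 − 1/7 = 6/7.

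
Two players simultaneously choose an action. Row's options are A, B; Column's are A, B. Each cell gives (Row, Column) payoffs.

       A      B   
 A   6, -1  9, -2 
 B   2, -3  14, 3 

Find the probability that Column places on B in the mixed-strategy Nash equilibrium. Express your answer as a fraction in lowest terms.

4/9

Column's mix q on A must make Row indifferent between A and B.
Row's payoff from A: 6q + 9(1−q). From B: 2q + 14(1−q).
Set equal: 4q = 5(1−q) → q = 5/9.
Probability on B is 1 − 5/9 = 4/9.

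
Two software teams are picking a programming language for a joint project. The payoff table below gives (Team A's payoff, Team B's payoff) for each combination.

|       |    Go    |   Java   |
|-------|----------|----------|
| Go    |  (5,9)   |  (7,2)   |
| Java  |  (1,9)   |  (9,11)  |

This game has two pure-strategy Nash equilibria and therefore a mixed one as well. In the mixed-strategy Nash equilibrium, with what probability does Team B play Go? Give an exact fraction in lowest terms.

1/3

Team B's mix q on Go must make Team A indifferent between Go and Java.
Team A's payoff from Go: 5q + 7(1−q). From Java: 1q + 9(1−q).
Set equal: 4q = 2(1−q) → q = 2/6 = 1/3.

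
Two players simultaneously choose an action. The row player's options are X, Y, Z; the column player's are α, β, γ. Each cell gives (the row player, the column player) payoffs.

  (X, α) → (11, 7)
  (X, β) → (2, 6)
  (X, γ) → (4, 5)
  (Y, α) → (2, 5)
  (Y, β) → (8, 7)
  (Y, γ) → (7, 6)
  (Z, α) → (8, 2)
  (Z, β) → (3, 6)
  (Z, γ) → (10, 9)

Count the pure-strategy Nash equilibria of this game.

(X, α): the row player gets 11 (best alternative 8); the column player gets 7 (best alternative 6). Neither deviates — NE.
(Y, β): the row player gets 8 (best alternative 3); the column player gets 7 (best alternative 6). Neither deviates — NE.
(Z, γ): the row player gets 10 (best alternative 7); the column player gets 9 (best alternative 6). Neither deviates — NE.
(X, β) is not a NE: the row player would switch to Y (8 > 2).
No other cell survives both best-response checks, so there are 3 pure NE.

3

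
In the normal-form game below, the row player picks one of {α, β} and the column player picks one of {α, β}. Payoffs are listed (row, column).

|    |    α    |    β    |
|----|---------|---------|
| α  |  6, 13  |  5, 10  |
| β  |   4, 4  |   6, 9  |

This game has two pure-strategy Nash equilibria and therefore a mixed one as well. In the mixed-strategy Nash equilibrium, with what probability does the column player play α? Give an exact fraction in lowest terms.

The column player's mix q on α must make the row player indifferent between α and β.
The row player's payoff from α: 6q + 5(1−q). From β: 4q + 6(1−q).
Set equal: 2q = 1(1−q) → q = 1/3.

1/3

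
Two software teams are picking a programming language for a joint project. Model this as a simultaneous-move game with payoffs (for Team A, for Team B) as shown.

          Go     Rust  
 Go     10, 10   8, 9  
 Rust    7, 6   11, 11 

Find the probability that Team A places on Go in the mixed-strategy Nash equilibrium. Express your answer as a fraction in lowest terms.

5/6

Team A's mix p on Go must make Team B indifferent between Go and Rust.
Team B's payoff from Go: 10p + 6(1−p). From Rust: 9p + 11(1−p).
Set equal: 1p = 5(1−p) → p = 5/6.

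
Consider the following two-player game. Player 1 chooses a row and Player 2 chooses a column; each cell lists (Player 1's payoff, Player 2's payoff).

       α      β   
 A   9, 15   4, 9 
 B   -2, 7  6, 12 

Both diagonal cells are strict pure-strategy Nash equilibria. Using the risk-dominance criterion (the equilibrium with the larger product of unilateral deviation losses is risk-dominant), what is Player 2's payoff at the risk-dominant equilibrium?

15

At (A, α): Player 1 loses 9 − (-2) = 11 by deviating; Player 2 loses 15 − 9 = 6. Product = 11·6 = 66.
At (B, β): Player 1 loses 6 − 4 = 2 by deviating; Player 2 loses 12 − 7 = 5. Product = 2·5 = 10.
66 > 10, so (A, α) is risk-dominant. Player 2's payoff there is 15.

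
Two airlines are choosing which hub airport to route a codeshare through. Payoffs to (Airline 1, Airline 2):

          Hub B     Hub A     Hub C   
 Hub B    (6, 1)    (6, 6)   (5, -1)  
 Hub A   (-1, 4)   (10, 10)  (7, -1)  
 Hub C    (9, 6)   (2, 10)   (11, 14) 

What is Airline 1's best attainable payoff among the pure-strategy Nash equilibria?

11

Both Hub A is a pure NE (Airline 1: 10 ≥ 6; Airline 2: 10 ≥ 4). Airline 1 gets 10.
Both Hub C is a pure NE (Airline 1: 11 ≥ 7; Airline 2: 14 ≥ 10). Airline 1 gets 11.
Every other cell has a profitable deviation for at least one player. Highest of {10, 11} is 11.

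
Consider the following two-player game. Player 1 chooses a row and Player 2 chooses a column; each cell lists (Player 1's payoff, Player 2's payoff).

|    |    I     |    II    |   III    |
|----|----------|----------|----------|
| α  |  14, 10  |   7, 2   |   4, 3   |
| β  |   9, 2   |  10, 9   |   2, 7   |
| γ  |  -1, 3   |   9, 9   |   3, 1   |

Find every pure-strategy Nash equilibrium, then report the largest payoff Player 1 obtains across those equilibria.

14

(α, I) is a pure NE (Player 1: 14 ≥ 9; Player 2: 10 ≥ 3). Player 1 gets 14.
(β, II) is a pure NE (Player 1: 10 ≥ 9; Player 2: 9 ≥ 7). Player 1 gets 10.
Every other cell has a profitable deviation for at least one player. Highest of {14, 10} is 14.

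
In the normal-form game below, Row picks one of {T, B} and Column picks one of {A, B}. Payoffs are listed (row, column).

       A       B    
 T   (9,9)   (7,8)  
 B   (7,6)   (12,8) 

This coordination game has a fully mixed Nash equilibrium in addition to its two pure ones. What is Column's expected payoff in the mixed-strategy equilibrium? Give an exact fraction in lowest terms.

Row mixes with probability p on T, chosen so Column is indifferent: 9p + 6(1−p) = 8p + 8(1−p) gives p = 2/3.
Column's expected payoff is 9·2/3 + 6·1/3 = 8.

8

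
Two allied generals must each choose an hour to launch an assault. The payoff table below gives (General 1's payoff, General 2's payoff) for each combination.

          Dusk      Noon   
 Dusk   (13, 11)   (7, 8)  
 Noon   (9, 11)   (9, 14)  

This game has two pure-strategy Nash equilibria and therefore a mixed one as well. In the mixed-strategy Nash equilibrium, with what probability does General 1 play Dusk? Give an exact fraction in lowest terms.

General 1's mix p on Dusk must make General 2 indifferent between Dusk and Noon.
General 2's payoff from Dusk: 11p + 11(1−p). From Noon: 8p + 14(1−p).
Set equal: 3p = 3(1−p) → p = 3/6 = 1/2.

1/2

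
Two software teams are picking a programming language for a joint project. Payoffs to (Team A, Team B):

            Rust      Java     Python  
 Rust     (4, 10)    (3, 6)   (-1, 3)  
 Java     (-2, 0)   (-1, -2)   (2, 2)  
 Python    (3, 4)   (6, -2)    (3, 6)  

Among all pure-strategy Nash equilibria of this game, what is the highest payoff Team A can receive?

Both Rust is a pure NE (Team A: 4 ≥ 3; Team B: 10 ≥ 6). Team A gets 4.
Both Python is a pure NE (Team A: 3 ≥ 2; Team B: 6 ≥ 4). Team A gets 3.
Every other cell has a profitable deviation for at least one player. Highest of {4, 3} is 4.

4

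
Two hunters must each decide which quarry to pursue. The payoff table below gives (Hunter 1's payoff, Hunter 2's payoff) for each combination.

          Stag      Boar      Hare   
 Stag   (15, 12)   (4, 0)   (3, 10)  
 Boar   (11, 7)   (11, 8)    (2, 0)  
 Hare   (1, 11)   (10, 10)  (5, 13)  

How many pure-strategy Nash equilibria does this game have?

Both Stag: Hunter 1 gets 15 (best alternative 11); Hunter 2 gets 12 (best alternative 10). Neither deviates — NE.
Both Boar: Hunter 1 gets 11 (best alternative 10); Hunter 2 gets 8 (best alternative 7). Neither deviates — NE.
Both Hare: Hunter 1 gets 5 (best alternative 3); Hunter 2 gets 13 (best alternative 11). Neither deviates — NE.
(Hare, Stag) is not a NE: Hunter 1 would switch to Stag (15 > 1).
No other cell survives both best-response checks, so there are 3 pure NE.

3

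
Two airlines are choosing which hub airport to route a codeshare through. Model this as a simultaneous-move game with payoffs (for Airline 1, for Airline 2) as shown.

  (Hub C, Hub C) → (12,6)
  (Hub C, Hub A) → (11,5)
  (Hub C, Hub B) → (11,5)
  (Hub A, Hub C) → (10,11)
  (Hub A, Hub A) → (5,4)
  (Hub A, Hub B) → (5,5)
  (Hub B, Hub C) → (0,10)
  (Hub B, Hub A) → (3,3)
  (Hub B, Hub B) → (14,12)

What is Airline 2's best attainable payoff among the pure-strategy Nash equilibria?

12

Both Hub C is a pure NE (Airline 1: 12 ≥ 10; Airline 2: 6 ≥ 5). Airline 2 gets 6.
Both Hub B is a pure NE (Airline 1: 14 ≥ 11; Airline 2: 12 ≥ 10). Airline 2 gets 12.
Every other cell has a profitable deviation for at least one player. Highest of {6, 12} is 12.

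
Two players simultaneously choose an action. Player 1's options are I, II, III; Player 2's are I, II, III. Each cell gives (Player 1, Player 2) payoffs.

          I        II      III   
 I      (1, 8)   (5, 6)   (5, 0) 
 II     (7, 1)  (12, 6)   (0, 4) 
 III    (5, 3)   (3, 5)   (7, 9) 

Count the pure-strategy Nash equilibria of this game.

2

Both II: Player 1 gets 12 (best alternative 5); Player 2 gets 6 (best alternative 4). Neither deviates — NE.
Both III: Player 1 gets 7 (best alternative 5); Player 2 gets 9 (best alternative 5). Neither deviates — NE.
Both I is not a NE: Player 1 would switch to II (7 > 1).
No other cell survives both best-response checks, so there are 2 pure NE.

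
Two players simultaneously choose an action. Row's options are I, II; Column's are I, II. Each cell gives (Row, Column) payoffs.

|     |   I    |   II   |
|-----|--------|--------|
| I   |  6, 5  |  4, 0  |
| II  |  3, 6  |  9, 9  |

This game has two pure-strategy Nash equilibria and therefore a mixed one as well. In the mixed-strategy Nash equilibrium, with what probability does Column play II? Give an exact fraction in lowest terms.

3/8

Column's mix q on I must make Row indifferent between I and II.
Row's payoff from I: 6q + 4(1−q). From II: 3q + 9(1−q).
Set equal: 3q = 5(1−q) → q = 5/8.
Probability on II is 1 − 5/8 = 3/8.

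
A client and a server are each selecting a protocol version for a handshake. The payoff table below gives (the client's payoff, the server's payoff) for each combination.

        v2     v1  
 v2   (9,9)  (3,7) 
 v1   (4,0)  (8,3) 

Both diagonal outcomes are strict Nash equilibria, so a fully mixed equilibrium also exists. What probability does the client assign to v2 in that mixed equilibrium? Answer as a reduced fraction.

The client's mix p on v2 must make the server indifferent between v2 and v1.
The server's payoff from v2: 9p + 0(1−p). From v1: 7p + 3(1−p).
Set equal: 2p = 3(1−p) → p = 3/5.

3/5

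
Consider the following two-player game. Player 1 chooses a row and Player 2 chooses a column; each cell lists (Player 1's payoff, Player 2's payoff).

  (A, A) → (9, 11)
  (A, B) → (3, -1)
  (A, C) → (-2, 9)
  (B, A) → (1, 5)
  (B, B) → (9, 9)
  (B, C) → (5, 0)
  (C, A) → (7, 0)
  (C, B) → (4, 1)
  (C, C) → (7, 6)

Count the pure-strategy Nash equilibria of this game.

3

Both A: Player 1 gets 9 (best alternative 7); Player 2 gets 11 (best alternative 9). Neither deviates — NE.
Both B: Player 1 gets 9 (best alternative 4); Player 2 gets 9 (best alternative 5). Neither deviates — NE.
Both C: Player 1 gets 7 (best alternative 5); Player 2 gets 6 (best alternative 1). Neither deviates — NE.
(A, C) is not a NE: Player 1 would switch to C (7 > -2).
No other cell survives both best-response checks, so there are 3 pure NE.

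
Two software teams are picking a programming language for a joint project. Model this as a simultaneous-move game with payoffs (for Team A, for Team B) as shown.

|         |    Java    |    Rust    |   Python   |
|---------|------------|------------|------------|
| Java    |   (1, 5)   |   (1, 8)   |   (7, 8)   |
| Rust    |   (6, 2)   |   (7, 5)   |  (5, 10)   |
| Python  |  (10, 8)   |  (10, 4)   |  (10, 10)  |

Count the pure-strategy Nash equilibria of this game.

1

Both Python: Team A gets 10 (best alternative 7); Team B gets 10 (best alternative 8). Neither deviates — NE.
Both Java is not a NE: Team A would switch to Python (10 > 1).
No other cell survives both best-response checks, so there is 1 pure NE.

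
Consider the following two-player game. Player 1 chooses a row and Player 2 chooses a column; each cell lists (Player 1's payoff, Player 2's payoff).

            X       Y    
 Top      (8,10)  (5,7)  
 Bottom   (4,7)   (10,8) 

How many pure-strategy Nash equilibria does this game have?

(Top, X): Player 1 gets 8 (best alternative 4); Player 2 gets 10 (best alternative 7). Neither deviates — NE.
(Bottom, Y): Player 1 gets 10 (best alternative 5); Player 2 gets 8 (best alternative 7). Neither deviates — NE.
(Top, Y) is not a NE: Player 1 would switch to Bottom (10 > 5).
No other cell survives both best-response checks, so there are 2 pure NE.

2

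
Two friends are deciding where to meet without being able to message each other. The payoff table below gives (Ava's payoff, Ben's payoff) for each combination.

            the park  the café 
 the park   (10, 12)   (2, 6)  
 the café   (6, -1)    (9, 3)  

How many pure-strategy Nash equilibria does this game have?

Both the park: Ava gets 10 (best alternative 6); Ben gets 12 (best alternative 6). Neither deviates — NE.
Both the café: Ava gets 9 (best alternative 2); Ben gets 3 (best alternative -1). Neither deviates — NE.
(the café, the park) is not a NE: Ava would switch to the park (10 > 6).
No other cell survives both best-response checks, so there are 2 pure NE.

2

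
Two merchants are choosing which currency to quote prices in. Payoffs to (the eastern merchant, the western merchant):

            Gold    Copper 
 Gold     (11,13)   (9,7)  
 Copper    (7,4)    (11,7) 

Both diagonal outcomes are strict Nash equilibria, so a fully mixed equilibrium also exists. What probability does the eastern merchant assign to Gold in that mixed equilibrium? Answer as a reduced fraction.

1/3

The eastern merchant's mix p on Gold must make the western merchant indifferent between Gold and Copper.
The western merchant's payoff from Gold: 13p + 4(1−p). From Copper: 7p + 7(1−p).
Set equal: 6p = 3(1−p) → p = 3/9 = 1/3.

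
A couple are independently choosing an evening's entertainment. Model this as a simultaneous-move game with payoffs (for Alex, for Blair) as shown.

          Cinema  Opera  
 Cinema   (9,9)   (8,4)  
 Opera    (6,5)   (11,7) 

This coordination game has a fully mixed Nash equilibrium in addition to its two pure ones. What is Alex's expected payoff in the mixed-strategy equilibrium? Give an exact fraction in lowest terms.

17/2

Blair mixes with probability q on Cinema, chosen so Alex is indifferent: 9q + 8(1−q) = 6q + 11(1−q) gives q = 1/2.
Alex's expected payoff (from either row, since indifferent) is 9·1/2 + 8·1/2 = 17/2.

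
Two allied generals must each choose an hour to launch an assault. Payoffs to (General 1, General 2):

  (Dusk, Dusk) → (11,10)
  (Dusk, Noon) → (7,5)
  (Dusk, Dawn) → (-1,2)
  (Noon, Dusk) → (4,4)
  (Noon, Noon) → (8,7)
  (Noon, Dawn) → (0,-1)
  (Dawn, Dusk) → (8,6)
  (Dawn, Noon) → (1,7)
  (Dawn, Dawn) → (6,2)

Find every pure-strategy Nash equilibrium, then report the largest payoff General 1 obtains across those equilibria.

11

Both Dusk is a pure NE (General 1: 11 ≥ 8; General 2: 10 ≥ 5). General 1 gets 11.
Both Noon is a pure NE (General 1: 8 ≥ 7; General 2: 7 ≥ 4). General 1 gets 8.
Every other cell has a profitable deviation for at least one player. Highest of {11, 8} is 11.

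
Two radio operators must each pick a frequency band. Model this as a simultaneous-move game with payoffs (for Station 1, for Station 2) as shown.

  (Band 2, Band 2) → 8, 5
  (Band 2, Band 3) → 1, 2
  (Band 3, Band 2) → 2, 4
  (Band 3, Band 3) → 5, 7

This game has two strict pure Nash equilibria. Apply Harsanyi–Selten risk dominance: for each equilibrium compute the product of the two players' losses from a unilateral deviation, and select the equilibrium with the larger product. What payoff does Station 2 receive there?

At both Band 2: Station 1 loses 8 − 2 = 6 by deviating; Station 2 loses 5 − 2 = 3. Product = 6·3 = 18.
At both Band 3: Station 1 loses 5 − 1 = 4 by deviating; Station 2 loses 7 − 4 = 3. Product = 4·3 = 12.
18 > 12, so both Band 2 is risk-dominant. Station 2's payoff there is 5.

5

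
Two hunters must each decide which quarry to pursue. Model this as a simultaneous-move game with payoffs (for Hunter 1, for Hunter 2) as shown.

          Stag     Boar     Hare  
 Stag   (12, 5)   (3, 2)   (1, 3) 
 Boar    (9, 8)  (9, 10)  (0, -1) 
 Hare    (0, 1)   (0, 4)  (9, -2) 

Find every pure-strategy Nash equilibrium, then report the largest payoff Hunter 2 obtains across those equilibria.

10

Both Stag is a pure NE (Hunter 1: 12 ≥ 9; Hunter 2: 5 ≥ 3). Hunter 2 gets 5.
Both Boar is a pure NE (Hunter 1: 9 ≥ 3; Hunter 2: 10 ≥ 8). Hunter 2 gets 10.
Every other cell has a profitable deviation for at least one player. Highest of {5, 10} is 10.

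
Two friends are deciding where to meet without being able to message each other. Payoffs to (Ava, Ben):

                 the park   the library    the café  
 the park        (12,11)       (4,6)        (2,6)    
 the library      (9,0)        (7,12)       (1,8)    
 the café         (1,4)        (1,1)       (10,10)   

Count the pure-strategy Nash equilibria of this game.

Both the park: Ava gets 12 (best alternative 9); Ben gets 11 (best alternative 6). Neither deviates — NE.
Both the library: Ava gets 7 (best alternative 4); Ben gets 12 (best alternative 8). Neither deviates — NE.
Both the café: Ava gets 10 (best alternative 2); Ben gets 10 (best alternative 4). Neither deviates — NE.
(the park, the library) is not a NE: Ava would switch to the library (7 > 4).
No other cell survives both best-response checks, so there are 3 pure NE.

3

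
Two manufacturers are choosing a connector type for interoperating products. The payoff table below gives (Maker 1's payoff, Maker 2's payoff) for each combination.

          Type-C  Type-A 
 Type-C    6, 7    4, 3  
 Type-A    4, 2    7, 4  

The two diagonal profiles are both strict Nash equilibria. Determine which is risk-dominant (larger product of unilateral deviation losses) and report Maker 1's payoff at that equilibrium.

At both Type-C: Maker 1 loses 6 − 4 = 2 by deviating; Maker 2 loses 7 − 3 = 4. Product = 2·4 = 8.
At both Type-A: Maker 1 loses 7 − 4 = 3 by deviating; Maker 2 loses 4 − 2 = 2. Product = 3·2 = 6.
8 > 6, so both Type-C is risk-dominant. Maker 1's payoff there is 6.

6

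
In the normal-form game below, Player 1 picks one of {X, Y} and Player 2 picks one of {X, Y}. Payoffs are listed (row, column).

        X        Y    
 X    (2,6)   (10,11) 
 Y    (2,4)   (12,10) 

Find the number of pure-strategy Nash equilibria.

1

Both Y: Player 1 gets 12 (best alternative 10); Player 2 gets 10 (best alternative 4). Neither deviates — NE.
Both X is not a NE: Player 2 would switch to Y (11 > 6).
No other cell survives both best-response checks, so there is 1 pure NE.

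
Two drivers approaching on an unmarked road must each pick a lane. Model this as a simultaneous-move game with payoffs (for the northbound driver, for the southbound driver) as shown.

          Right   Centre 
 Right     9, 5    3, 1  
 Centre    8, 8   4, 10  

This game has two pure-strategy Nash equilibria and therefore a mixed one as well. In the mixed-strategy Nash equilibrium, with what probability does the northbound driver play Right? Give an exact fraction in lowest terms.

1/3

The northbound driver's mix p on Right must make the southbound driver indifferent between Right and Centre.
The southbound driver's payoff from Right: 5p + 8(1−p). From Centre: 1p + 10(1−p).
Set equal: 4p = 2(1−p) → p = 2/6 = 1/3.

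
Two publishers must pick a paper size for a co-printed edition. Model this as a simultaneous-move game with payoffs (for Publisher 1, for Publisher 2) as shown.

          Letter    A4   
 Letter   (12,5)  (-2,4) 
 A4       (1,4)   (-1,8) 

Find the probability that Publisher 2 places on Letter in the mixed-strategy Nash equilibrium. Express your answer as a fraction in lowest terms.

1/12

Publisher 2's mix q on Letter must make Publisher 1 indifferent between Letter and A4.
Publisher 1's payoff from Letter: 12q + (-2)(1−q). From A4: 1q + (-1)(1−q).
Set equal: 11q = 1(1−q) → q = 1/12.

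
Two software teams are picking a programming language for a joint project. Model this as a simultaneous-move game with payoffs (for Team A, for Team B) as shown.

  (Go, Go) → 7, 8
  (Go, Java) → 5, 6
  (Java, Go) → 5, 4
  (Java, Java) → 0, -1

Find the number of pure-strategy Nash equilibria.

1

Both Go: Team A gets 7 (best alternative 5); Team B gets 8 (best alternative 6). Neither deviates — NE.
Both Java is not a NE: Team A would switch to Go (5 > 0).
No other cell survives both best-response checks, so there is 1 pure NE.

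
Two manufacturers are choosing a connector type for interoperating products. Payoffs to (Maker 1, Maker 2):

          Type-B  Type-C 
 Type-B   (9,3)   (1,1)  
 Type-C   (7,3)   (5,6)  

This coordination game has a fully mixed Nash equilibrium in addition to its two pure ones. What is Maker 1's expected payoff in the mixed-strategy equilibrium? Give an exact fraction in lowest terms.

19/3

Maker 2 mixes with probability q on Type-B, chosen so Maker 1 is indifferent: 9q + 1(1−q) = 7q + 5(1−q) gives q = 2/3.
Maker 1's expected payoff (from either row, since indifferent) is 9·2/3 + 1·1/3 = 19/3.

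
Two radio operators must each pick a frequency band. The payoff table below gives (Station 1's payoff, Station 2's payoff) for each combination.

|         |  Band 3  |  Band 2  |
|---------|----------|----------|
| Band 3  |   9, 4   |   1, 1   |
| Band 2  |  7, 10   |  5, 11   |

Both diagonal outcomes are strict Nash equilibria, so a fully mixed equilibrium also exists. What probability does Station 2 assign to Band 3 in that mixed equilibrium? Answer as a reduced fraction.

2/3

Station 2's mix q on Band 3 must make Station 1 indifferent between Band 3 and Band 2.
Station 1's payoff from Band 3: 9q + 1(1−q). From Band 2: 7q + 5(1−q).
Set equal: 2q = 4(1−q) → q = 4/6 = 2/3.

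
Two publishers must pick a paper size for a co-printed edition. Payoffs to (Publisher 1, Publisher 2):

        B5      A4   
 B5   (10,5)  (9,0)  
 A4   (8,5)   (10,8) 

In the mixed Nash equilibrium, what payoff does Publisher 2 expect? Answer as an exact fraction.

Publisher 1 mixes with probability p on B5, chosen so Publisher 2 is indifferent: 5p + 5(1−p) = 0p + 8(1−p) gives p = 3/8.
Publisher 2's expected payoff is 5·3/8 + 5·5/8 = 5.

5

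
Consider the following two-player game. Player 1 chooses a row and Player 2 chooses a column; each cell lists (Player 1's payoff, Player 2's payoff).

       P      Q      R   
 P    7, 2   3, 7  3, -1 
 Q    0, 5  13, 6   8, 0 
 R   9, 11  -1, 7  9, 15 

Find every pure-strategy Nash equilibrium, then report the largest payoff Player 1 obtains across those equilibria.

13

Both Q is a pure NE (Player 1: 13 ≥ 3; Player 2: 6 ≥ 5). Player 1 gets 13.
Both R is a pure NE (Player 1: 9 ≥ 8; Player 2: 15 ≥ 11). Player 1 gets 9.
Every other cell has a profitable deviation for at least one player. Highest of {13, 9} is 13.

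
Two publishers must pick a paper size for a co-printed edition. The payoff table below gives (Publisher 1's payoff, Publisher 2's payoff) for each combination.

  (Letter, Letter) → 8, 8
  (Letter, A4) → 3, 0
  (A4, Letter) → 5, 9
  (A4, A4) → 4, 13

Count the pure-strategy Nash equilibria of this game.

Both Letter: Publisher 1 gets 8 (best alternative 5); Publisher 2 gets 8 (best alternative 0). Neither deviates — NE.
Both A4: Publisher 1 gets 4 (best alternative 3); Publisher 2 gets 13 (best alternative 9). Neither deviates — NE.
(A4, Letter) is not a NE: Publisher 1 would switch to Letter (8 > 5).
No other cell survives both best-response checks, so there are 2 pure NE.

2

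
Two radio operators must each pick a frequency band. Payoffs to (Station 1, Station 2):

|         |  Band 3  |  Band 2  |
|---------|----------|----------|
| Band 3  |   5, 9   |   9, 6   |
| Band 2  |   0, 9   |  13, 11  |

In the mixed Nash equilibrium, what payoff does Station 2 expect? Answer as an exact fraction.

Station 1 mixes with probability p on Band 3, chosen so Station 2 is indifferent: 9p + 9(1−p) = 6p + 11(1−p) gives p = 2/5.
Station 2's expected payoff is 9·2/5 + 9·3/5 = 9.

9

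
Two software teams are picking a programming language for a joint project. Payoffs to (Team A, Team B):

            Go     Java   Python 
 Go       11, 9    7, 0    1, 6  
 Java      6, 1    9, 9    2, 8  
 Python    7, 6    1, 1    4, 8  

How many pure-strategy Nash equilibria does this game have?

Both Go: Team A gets 11 (best alternative 7); Team B gets 9 (best alternative 6). Neither deviates — NE.
Both Java: Team A gets 9 (best alternative 7); Team B gets 9 (best alternative 8). Neither deviates — NE.
Both Python: Team A gets 4 (best alternative 2); Team B gets 8 (best alternative 6). Neither deviates — NE.
(Python, Java) is not a NE: Team A would switch to Java (9 > 1).
No other cell survives both best-response checks, so there are 3 pure NE.

3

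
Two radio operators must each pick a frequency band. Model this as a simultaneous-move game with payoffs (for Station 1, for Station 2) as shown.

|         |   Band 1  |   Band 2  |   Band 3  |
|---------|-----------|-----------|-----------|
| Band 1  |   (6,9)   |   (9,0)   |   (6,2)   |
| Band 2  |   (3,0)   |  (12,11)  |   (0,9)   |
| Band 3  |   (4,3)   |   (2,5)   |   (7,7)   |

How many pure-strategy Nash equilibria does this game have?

Both Band 1: Station 1 gets 6 (best alternative 4); Station 2 gets 9 (best alternative 2). Neither deviates — NE.
Both Band 2: Station 1 gets 12 (best alternative 9); Station 2 gets 11 (best alternative 9). Neither deviates — NE.
Both Band 3: Station 1 gets 7 (best alternative 6); Station 2 gets 7 (best alternative 5). Neither deviates — NE.
(Band 1, Band 3) is not a NE: Station 1 would switch to Band 3 (7 > 6).
No other cell survives both best-response checks, so there are 3 pure NE.

3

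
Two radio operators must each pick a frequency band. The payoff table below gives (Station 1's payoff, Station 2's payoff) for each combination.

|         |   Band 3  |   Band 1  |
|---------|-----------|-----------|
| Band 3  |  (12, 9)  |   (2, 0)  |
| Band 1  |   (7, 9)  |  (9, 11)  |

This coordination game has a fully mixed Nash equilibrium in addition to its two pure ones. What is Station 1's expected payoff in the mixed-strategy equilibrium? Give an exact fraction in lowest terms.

Station 2 mixes with probability q on Band 3, chosen so Station 1 is indifferent: 12q + 2(1−q) = 7q + 9(1−q) gives q = 7/12.
Station 1's expected payoff (from either row, since indifferent) is 12·7/12 + 2·5/12 = 47/6.

47/6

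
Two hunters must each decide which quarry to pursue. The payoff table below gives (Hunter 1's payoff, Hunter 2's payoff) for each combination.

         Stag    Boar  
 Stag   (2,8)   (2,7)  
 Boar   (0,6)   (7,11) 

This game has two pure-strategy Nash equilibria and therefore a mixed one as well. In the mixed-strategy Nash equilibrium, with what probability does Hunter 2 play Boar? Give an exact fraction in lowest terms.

Hunter 2's mix q on Stag must make Hunter 1 indifferent between Stag and Boar.
Hunter 1's payoff from Stag: 2q + 2(1−q). From Boar: 0q + 7(1−q).
Set equal: 2q = 5(1−q) → q = 5/7.
Probability on Boar is 1 − 5/7 = 2/7.

2/7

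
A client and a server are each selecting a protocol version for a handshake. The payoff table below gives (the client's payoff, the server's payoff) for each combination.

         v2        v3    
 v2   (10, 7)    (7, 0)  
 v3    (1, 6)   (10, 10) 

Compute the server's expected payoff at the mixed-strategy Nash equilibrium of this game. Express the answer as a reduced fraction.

70/11

The client mixes with probability p on v2, chosen so the server is indifferent: 7p + 6(1−p) = 0p + 10(1−p) gives p = 4/11.
The server's expected payoff is 7·4/11 + 6·7/11 = 70/11.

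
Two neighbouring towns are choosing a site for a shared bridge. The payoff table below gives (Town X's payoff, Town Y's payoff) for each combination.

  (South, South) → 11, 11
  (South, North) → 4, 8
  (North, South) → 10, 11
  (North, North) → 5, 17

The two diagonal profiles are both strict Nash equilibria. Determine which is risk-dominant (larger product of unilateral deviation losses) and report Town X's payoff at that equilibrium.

At both South: Town X loses 11 − 10 = 1 by deviating; Town Y loses 11 − 8 = 3. Product = 1·3 = 3.
At both North: Town X loses 5 − 4 = 1 by deviating; Town Y loses 17 − 11 = 6. Product = 1·6 = 6.
6 > 3, so both North is risk-dominant. Town X's payoff there is 5.

5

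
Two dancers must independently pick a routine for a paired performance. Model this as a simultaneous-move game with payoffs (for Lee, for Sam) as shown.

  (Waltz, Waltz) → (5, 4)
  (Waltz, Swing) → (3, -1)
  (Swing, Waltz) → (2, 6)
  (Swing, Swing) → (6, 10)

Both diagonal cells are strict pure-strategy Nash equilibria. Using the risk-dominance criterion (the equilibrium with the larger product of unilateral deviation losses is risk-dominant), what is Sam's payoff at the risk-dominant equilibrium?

At both Waltz: Lee loses 5 − 2 = 3 by deviating; Sam loses 4 − (-1) = 5. Product = 3·5 = 15.
At both Swing: Lee loses 6 − 3 = 3 by deviating; Sam loses 10 − 6 = 4. Product = 3·4 = 12.
15 > 12, so both Waltz is risk-dominant. Sam's payoff there is 4.

4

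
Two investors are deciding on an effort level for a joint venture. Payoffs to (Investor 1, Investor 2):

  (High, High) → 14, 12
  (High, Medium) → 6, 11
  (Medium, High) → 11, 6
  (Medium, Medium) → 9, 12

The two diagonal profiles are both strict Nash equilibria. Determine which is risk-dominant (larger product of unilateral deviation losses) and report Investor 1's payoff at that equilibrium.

At both High: Investor 1 loses 14 − 11 = 3 by deviating; Investor 2 loses 12 − 11 = 1. Product = 3·1 = 3.
At both Medium: Investor 1 loses 9 − 6 = 3 by deviating; Investor 2 loses 12 − 6 = 6. Product = 3·6 = 18.
18 > 3, so both Medium is risk-dominant. Investor 1's payoff there is 9.

9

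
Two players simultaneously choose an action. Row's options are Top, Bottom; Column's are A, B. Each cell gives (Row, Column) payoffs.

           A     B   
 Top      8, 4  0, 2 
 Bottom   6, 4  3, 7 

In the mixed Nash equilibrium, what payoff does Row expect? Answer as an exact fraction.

24/5

Column mixes with probability q on A, chosen so Row is indifferent: 8q + 0(1−q) = 6q + 3(1−q) gives q = 3/5.
Row's expected payoff (from either row, since indifferent) is 8·3/5 + 0·2/5 = 24/5.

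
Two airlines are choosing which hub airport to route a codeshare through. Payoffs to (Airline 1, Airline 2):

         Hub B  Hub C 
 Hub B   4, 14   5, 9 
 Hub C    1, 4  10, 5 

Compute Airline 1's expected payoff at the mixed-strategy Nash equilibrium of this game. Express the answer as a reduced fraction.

Airline 2 mixes with probability q on Hub B, chosen so Airline 1 is indifferent: 4q + 5(1−q) = 1q + 10(1−q) gives q = 5/8.
Airline 1's expected payoff (from either row, since indifferent) is 4·5/8 + 5·3/8 = 35/8.

35/8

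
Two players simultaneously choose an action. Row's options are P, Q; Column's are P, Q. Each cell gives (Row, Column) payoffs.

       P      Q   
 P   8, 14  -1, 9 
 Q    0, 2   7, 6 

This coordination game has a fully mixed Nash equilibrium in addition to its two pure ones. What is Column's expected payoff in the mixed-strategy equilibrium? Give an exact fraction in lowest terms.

22/3

Row mixes with probability p on P, chosen so Column is indifferent: 14p + 2(1−p) = 9p + 6(1−p) gives p = 4/9.
Column's expected payoff is 14·4/9 + 2·5/9 = 22/3.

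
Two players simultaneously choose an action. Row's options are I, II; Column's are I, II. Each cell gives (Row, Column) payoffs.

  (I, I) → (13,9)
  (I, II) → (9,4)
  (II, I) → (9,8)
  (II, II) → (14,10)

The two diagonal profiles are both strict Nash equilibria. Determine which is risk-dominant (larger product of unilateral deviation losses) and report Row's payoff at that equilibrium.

13

At both I: Row loses 13 − 9 = 4 by deviating; Column loses 9 − 4 = 5. Product = 4·5 = 20.
At both II: Row loses 14 − 9 = 5 by deviating; Column loses 10 − 8 = 2. Product = 5·2 = 10.
20 > 10, so both I is risk-dominant. Row's payoff there is 13.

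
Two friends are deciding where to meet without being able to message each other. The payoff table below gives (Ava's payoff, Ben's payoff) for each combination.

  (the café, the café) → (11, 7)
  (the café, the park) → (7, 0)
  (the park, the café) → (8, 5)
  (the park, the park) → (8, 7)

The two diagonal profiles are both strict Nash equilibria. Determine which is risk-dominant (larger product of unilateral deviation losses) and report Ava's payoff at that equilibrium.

11

At both the café: Ava loses 11 − 8 = 3 by deviating; Ben loses 7 − 0 = 7. Product = 3·7 = 21.
At both the park: Ava loses 8 − 7 = 1 by deviating; Ben loses 7 − 5 = 2. Product = 1·2 = 2.
21 > 2, so both the café is risk-dominant. Ava's payoff there is 11.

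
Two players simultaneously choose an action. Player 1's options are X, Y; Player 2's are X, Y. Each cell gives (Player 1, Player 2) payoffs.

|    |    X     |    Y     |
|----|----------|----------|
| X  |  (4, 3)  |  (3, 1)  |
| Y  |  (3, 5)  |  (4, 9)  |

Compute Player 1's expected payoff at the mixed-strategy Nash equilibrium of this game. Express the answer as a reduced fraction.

Player 2 mixes with probability q on X, chosen so Player 1 is indifferent: 4q + 3(1−q) = 3q + 4(1−q) gives q = 1/2.
Player 1's expected payoff (from either row, since indifferent) is 4·1/2 + 3·1/2 = 7/2.

7/2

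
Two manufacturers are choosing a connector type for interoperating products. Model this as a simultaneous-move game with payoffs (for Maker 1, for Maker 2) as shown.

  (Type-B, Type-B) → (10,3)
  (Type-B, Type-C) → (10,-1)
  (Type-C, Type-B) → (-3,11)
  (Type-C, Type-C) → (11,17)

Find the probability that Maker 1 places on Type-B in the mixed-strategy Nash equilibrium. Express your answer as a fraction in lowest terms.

Maker 1's mix p on Type-B must make Maker 2 indifferent between Type-B and Type-C.
Maker 2's payoff from Type-B: 3p + 11(1−p). From Type-C: (-1)p + 17(1−p).
Set equal: 4p = 6(1−p) → p = 6/10 = 3/5.

3/5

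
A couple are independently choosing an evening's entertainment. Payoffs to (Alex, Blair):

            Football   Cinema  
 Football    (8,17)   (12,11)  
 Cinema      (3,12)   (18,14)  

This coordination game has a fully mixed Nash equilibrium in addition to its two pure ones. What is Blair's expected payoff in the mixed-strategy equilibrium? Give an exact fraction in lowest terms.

53/4

Alex mixes with probability p on Football, chosen so Blair is indifferent: 17p + 12(1−p) = 11p + 14(1−p) gives p = 1/4.
Blair's expected payoff is 17·1/4 + 12·3/4 = 53/4.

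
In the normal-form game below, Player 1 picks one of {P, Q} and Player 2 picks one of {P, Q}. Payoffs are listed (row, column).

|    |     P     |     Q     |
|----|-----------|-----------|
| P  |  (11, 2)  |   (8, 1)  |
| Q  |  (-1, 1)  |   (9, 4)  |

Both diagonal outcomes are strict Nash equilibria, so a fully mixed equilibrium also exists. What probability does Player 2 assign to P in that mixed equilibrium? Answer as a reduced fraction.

Player 2's mix q on P must make Player 1 indifferent between P and Q.
Player 1's payoff from P: 11q + 8(1−q). From Q: (-1)q + 9(1−q).
Set equal: 12q = 1(1−q) → q = 1/13.

1/13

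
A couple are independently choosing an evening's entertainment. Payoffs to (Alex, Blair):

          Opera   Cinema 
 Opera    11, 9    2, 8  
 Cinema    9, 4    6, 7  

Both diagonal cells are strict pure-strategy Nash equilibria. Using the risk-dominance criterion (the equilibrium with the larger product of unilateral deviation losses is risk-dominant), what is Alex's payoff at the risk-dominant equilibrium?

At both Opera: Alex loses 11 − 9 = 2 by deviating; Blair loses 9 − 8 = 1. Product = 2·1 = 2.
At both Cinema: Alex loses 6 − 2 = 4 by deviating; Blair loses 7 − 4 = 3. Product = 4·3 = 12.
12 > 2, so both Cinema is risk-dominant. Alex's payoff there is 6.

6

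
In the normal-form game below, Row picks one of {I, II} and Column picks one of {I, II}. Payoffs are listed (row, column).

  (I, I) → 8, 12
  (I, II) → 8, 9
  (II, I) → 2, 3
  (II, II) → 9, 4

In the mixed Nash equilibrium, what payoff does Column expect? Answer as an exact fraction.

21/4

Row mixes with probability p on I, chosen so Column is indifferent: 12p + 3(1−p) = 9p + 4(1−p) gives p = 1/4.
Column's expected payoff is 12·1/4 + 3·3/4 = 21/4.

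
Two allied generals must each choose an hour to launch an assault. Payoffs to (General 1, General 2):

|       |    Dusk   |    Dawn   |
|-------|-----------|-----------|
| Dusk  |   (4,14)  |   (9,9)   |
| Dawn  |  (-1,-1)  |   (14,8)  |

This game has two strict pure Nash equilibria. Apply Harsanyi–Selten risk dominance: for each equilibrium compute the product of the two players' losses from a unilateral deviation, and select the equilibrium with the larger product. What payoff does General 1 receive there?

At both Dusk: General 1 loses 4 − (-1) = 5 by deviating; General 2 loses 14 − 9 = 5. Product = 5·5 = 25.
At both Dawn: General 1 loses 14 − 9 = 5 by deviating; General 2 loses 8 − (-1) = 9. Product = 5·9 = 45.
45 > 25, so both Dawn is risk-dominant. General 1's payoff there is 14.

14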